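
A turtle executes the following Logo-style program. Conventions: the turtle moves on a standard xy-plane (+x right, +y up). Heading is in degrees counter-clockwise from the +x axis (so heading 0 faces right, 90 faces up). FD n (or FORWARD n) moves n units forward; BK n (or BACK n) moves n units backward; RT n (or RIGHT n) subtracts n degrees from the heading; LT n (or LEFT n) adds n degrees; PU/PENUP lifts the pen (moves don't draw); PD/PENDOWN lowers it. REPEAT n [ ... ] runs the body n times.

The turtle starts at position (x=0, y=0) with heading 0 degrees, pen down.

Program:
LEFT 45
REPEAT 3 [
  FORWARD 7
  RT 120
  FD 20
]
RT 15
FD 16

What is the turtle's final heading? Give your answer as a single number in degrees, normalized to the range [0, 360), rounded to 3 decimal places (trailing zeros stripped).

Answer: 30

Derivation:
Executing turtle program step by step:
Start: pos=(0,0), heading=0, pen down
LT 45: heading 0 -> 45
REPEAT 3 [
  -- iteration 1/3 --
  FD 7: (0,0) -> (4.95,4.95) [heading=45, draw]
  RT 120: heading 45 -> 285
  FD 20: (4.95,4.95) -> (10.126,-14.369) [heading=285, draw]
  -- iteration 2/3 --
  FD 7: (10.126,-14.369) -> (11.938,-21.13) [heading=285, draw]
  RT 120: heading 285 -> 165
  FD 20: (11.938,-21.13) -> (-7.381,-15.954) [heading=165, draw]
  -- iteration 3/3 --
  FD 7: (-7.381,-15.954) -> (-14.142,-14.142) [heading=165, draw]
  RT 120: heading 165 -> 45
  FD 20: (-14.142,-14.142) -> (0,0) [heading=45, draw]
]
RT 15: heading 45 -> 30
FD 16: (0,0) -> (13.856,8) [heading=30, draw]
Final: pos=(13.856,8), heading=30, 7 segment(s) drawn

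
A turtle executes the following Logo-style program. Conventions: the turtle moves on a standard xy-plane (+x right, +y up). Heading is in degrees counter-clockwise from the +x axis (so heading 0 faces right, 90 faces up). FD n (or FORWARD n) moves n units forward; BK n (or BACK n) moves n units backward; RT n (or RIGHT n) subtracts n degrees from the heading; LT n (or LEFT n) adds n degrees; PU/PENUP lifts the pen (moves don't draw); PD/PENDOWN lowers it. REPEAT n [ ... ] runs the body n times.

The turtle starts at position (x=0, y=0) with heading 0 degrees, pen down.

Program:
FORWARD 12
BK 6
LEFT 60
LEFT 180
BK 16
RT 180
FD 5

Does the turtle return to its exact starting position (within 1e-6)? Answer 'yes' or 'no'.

Answer: no

Derivation:
Executing turtle program step by step:
Start: pos=(0,0), heading=0, pen down
FD 12: (0,0) -> (12,0) [heading=0, draw]
BK 6: (12,0) -> (6,0) [heading=0, draw]
LT 60: heading 0 -> 60
LT 180: heading 60 -> 240
BK 16: (6,0) -> (14,13.856) [heading=240, draw]
RT 180: heading 240 -> 60
FD 5: (14,13.856) -> (16.5,18.187) [heading=60, draw]
Final: pos=(16.5,18.187), heading=60, 4 segment(s) drawn

Start position: (0, 0)
Final position: (16.5, 18.187)
Distance = 24.556; >= 1e-6 -> NOT closed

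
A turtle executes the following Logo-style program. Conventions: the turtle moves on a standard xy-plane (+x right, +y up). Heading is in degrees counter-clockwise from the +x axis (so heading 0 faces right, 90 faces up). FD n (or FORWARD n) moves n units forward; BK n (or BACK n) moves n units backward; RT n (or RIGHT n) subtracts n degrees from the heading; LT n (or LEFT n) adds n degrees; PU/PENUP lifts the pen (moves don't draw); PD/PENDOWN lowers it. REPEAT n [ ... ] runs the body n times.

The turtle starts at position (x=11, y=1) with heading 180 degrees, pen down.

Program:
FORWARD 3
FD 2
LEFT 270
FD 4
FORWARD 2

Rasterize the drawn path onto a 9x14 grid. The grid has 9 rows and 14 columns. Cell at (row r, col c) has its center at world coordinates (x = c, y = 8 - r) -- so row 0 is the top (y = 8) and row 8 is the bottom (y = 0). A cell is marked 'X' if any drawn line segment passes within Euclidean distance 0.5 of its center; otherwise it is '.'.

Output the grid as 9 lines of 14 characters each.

Answer: ..............
......X.......
......X.......
......X.......
......X.......
......X.......
......X.......
......XXXXXX..
..............

Derivation:
Segment 0: (11,1) -> (8,1)
Segment 1: (8,1) -> (6,1)
Segment 2: (6,1) -> (6,5)
Segment 3: (6,5) -> (6,7)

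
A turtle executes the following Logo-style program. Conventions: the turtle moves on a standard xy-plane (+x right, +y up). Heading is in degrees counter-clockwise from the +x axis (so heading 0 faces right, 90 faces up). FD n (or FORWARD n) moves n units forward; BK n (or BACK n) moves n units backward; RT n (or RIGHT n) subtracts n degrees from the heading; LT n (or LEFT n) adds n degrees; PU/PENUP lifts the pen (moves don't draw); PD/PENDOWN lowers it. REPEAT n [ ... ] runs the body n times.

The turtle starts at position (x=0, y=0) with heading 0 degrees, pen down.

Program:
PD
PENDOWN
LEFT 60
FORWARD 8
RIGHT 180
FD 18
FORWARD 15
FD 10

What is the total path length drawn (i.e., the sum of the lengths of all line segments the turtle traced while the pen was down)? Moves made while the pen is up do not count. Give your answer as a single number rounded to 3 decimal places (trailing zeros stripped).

Answer: 51

Derivation:
Executing turtle program step by step:
Start: pos=(0,0), heading=0, pen down
PD: pen down
PD: pen down
LT 60: heading 0 -> 60
FD 8: (0,0) -> (4,6.928) [heading=60, draw]
RT 180: heading 60 -> 240
FD 18: (4,6.928) -> (-5,-8.66) [heading=240, draw]
FD 15: (-5,-8.66) -> (-12.5,-21.651) [heading=240, draw]
FD 10: (-12.5,-21.651) -> (-17.5,-30.311) [heading=240, draw]
Final: pos=(-17.5,-30.311), heading=240, 4 segment(s) drawn

Segment lengths:
  seg 1: (0,0) -> (4,6.928), length = 8
  seg 2: (4,6.928) -> (-5,-8.66), length = 18
  seg 3: (-5,-8.66) -> (-12.5,-21.651), length = 15
  seg 4: (-12.5,-21.651) -> (-17.5,-30.311), length = 10
Total = 51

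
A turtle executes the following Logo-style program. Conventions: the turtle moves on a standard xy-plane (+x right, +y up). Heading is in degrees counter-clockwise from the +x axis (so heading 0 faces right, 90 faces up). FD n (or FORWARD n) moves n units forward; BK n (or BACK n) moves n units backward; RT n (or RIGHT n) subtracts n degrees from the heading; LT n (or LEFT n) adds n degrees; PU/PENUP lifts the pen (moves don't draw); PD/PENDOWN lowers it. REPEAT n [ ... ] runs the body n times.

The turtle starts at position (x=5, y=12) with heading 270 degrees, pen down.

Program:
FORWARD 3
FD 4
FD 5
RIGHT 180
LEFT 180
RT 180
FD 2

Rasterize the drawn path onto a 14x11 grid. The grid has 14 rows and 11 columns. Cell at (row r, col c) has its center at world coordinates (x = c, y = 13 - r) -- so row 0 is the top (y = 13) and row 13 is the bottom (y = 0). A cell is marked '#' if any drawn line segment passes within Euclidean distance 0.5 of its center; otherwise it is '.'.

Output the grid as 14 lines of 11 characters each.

Answer: ...........
.....#.....
.....#.....
.....#.....
.....#.....
.....#.....
.....#.....
.....#.....
.....#.....
.....#.....
.....#.....
.....#.....
.....#.....
.....#.....

Derivation:
Segment 0: (5,12) -> (5,9)
Segment 1: (5,9) -> (5,5)
Segment 2: (5,5) -> (5,0)
Segment 3: (5,0) -> (5,2)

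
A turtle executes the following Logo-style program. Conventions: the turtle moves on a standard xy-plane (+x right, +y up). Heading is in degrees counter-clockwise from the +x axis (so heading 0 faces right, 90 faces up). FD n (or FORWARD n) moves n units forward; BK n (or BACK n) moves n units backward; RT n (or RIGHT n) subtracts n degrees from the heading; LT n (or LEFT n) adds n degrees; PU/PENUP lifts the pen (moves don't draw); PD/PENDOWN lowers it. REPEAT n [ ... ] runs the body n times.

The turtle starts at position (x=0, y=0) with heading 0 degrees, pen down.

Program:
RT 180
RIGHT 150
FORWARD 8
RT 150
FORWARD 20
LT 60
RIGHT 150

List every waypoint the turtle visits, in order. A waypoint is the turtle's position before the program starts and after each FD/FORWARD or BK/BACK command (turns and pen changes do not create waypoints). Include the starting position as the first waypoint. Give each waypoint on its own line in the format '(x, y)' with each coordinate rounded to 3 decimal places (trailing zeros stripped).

Executing turtle program step by step:
Start: pos=(0,0), heading=0, pen down
RT 180: heading 0 -> 180
RT 150: heading 180 -> 30
FD 8: (0,0) -> (6.928,4) [heading=30, draw]
RT 150: heading 30 -> 240
FD 20: (6.928,4) -> (-3.072,-13.321) [heading=240, draw]
LT 60: heading 240 -> 300
RT 150: heading 300 -> 150
Final: pos=(-3.072,-13.321), heading=150, 2 segment(s) drawn
Waypoints (3 total):
(0, 0)
(6.928, 4)
(-3.072, -13.321)

Answer: (0, 0)
(6.928, 4)
(-3.072, -13.321)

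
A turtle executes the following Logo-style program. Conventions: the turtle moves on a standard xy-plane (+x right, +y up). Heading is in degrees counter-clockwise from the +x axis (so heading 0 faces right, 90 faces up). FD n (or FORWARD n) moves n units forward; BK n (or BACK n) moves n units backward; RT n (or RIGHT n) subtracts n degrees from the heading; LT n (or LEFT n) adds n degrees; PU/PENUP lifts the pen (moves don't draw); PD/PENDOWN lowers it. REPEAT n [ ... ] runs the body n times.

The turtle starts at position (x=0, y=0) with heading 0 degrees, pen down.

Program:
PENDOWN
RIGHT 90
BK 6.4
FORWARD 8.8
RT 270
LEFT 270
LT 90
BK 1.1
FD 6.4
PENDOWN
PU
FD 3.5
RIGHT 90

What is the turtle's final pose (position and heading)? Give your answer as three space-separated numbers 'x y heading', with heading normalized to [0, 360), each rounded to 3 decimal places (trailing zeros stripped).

Executing turtle program step by step:
Start: pos=(0,0), heading=0, pen down
PD: pen down
RT 90: heading 0 -> 270
BK 6.4: (0,0) -> (0,6.4) [heading=270, draw]
FD 8.8: (0,6.4) -> (0,-2.4) [heading=270, draw]
RT 270: heading 270 -> 0
LT 270: heading 0 -> 270
LT 90: heading 270 -> 0
BK 1.1: (0,-2.4) -> (-1.1,-2.4) [heading=0, draw]
FD 6.4: (-1.1,-2.4) -> (5.3,-2.4) [heading=0, draw]
PD: pen down
PU: pen up
FD 3.5: (5.3,-2.4) -> (8.8,-2.4) [heading=0, move]
RT 90: heading 0 -> 270
Final: pos=(8.8,-2.4), heading=270, 4 segment(s) drawn

Answer: 8.8 -2.4 270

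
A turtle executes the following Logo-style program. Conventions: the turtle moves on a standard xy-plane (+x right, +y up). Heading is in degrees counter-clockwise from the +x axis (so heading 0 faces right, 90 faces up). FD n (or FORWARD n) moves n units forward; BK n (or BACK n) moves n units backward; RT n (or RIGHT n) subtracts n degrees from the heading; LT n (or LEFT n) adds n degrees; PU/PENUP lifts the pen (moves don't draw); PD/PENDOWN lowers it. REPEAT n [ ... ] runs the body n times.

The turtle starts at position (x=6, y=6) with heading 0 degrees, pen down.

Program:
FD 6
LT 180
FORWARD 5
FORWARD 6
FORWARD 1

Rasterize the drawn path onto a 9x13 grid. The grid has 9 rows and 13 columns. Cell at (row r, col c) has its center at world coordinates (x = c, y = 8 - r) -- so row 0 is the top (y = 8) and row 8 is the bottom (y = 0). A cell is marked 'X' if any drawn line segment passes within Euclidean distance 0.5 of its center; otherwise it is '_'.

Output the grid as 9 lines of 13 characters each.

Segment 0: (6,6) -> (12,6)
Segment 1: (12,6) -> (7,6)
Segment 2: (7,6) -> (1,6)
Segment 3: (1,6) -> (0,6)

Answer: _____________
_____________
XXXXXXXXXXXXX
_____________
_____________
_____________
_____________
_____________
_____________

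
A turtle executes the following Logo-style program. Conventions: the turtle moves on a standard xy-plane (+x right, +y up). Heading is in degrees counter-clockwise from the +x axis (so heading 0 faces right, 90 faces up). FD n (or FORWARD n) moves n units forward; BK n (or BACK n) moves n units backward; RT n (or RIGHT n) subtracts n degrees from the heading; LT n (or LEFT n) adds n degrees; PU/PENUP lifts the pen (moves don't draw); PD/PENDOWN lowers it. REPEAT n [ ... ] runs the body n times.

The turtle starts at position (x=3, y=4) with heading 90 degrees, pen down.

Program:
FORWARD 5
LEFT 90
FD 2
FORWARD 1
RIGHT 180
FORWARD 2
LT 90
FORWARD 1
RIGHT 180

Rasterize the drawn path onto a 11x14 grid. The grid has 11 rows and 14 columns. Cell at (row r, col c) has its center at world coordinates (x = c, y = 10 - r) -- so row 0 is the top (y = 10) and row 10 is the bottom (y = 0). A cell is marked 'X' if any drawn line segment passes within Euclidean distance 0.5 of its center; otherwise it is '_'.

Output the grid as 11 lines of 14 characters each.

Answer: __X___________
XXXX__________
___X__________
___X__________
___X__________
___X__________
___X__________
______________
______________
______________
______________

Derivation:
Segment 0: (3,4) -> (3,9)
Segment 1: (3,9) -> (1,9)
Segment 2: (1,9) -> (0,9)
Segment 3: (0,9) -> (2,9)
Segment 4: (2,9) -> (2,10)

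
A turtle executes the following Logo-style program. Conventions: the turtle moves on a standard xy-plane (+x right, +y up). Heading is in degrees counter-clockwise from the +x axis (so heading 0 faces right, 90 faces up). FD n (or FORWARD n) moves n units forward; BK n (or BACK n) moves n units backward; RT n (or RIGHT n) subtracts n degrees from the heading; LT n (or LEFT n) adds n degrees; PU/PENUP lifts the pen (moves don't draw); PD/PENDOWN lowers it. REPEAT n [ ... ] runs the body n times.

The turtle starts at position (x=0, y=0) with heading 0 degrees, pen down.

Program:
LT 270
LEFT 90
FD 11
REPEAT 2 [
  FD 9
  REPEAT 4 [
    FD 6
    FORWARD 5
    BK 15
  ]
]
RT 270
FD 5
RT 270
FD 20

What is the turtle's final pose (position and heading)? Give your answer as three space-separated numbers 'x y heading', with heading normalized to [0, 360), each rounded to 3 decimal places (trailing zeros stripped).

Answer: -23 5 180

Derivation:
Executing turtle program step by step:
Start: pos=(0,0), heading=0, pen down
LT 270: heading 0 -> 270
LT 90: heading 270 -> 0
FD 11: (0,0) -> (11,0) [heading=0, draw]
REPEAT 2 [
  -- iteration 1/2 --
  FD 9: (11,0) -> (20,0) [heading=0, draw]
  REPEAT 4 [
    -- iteration 1/4 --
    FD 6: (20,0) -> (26,0) [heading=0, draw]
    FD 5: (26,0) -> (31,0) [heading=0, draw]
    BK 15: (31,0) -> (16,0) [heading=0, draw]
    -- iteration 2/4 --
    FD 6: (16,0) -> (22,0) [heading=0, draw]
    FD 5: (22,0) -> (27,0) [heading=0, draw]
    BK 15: (27,0) -> (12,0) [heading=0, draw]
    -- iteration 3/4 --
    FD 6: (12,0) -> (18,0) [heading=0, draw]
    FD 5: (18,0) -> (23,0) [heading=0, draw]
    BK 15: (23,0) -> (8,0) [heading=0, draw]
    -- iteration 4/4 --
    FD 6: (8,0) -> (14,0) [heading=0, draw]
    FD 5: (14,0) -> (19,0) [heading=0, draw]
    BK 15: (19,0) -> (4,0) [heading=0, draw]
  ]
  -- iteration 2/2 --
  FD 9: (4,0) -> (13,0) [heading=0, draw]
  REPEAT 4 [
    -- iteration 1/4 --
    FD 6: (13,0) -> (19,0) [heading=0, draw]
    FD 5: (19,0) -> (24,0) [heading=0, draw]
    BK 15: (24,0) -> (9,0) [heading=0, draw]
    -- iteration 2/4 --
    FD 6: (9,0) -> (15,0) [heading=0, draw]
    FD 5: (15,0) -> (20,0) [heading=0, draw]
    BK 15: (20,0) -> (5,0) [heading=0, draw]
    -- iteration 3/4 --
    FD 6: (5,0) -> (11,0) [heading=0, draw]
    FD 5: (11,0) -> (16,0) [heading=0, draw]
    BK 15: (16,0) -> (1,0) [heading=0, draw]
    -- iteration 4/4 --
    FD 6: (1,0) -> (7,0) [heading=0, draw]
    FD 5: (7,0) -> (12,0) [heading=0, draw]
    BK 15: (12,0) -> (-3,0) [heading=0, draw]
  ]
]
RT 270: heading 0 -> 90
FD 5: (-3,0) -> (-3,5) [heading=90, draw]
RT 270: heading 90 -> 180
FD 20: (-3,5) -> (-23,5) [heading=180, draw]
Final: pos=(-23,5), heading=180, 29 segment(s) drawn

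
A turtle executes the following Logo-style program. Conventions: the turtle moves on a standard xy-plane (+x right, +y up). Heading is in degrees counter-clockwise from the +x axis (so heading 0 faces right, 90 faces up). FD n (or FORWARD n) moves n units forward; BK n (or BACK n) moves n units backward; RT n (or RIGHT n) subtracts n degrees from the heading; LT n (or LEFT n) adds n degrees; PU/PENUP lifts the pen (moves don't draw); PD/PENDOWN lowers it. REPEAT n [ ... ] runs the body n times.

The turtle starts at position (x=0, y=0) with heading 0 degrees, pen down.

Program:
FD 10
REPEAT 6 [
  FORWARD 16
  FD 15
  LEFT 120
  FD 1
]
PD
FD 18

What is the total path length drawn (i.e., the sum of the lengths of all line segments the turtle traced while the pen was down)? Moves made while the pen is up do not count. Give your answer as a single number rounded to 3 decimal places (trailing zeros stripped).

Executing turtle program step by step:
Start: pos=(0,0), heading=0, pen down
FD 10: (0,0) -> (10,0) [heading=0, draw]
REPEAT 6 [
  -- iteration 1/6 --
  FD 16: (10,0) -> (26,0) [heading=0, draw]
  FD 15: (26,0) -> (41,0) [heading=0, draw]
  LT 120: heading 0 -> 120
  FD 1: (41,0) -> (40.5,0.866) [heading=120, draw]
  -- iteration 2/6 --
  FD 16: (40.5,0.866) -> (32.5,14.722) [heading=120, draw]
  FD 15: (32.5,14.722) -> (25,27.713) [heading=120, draw]
  LT 120: heading 120 -> 240
  FD 1: (25,27.713) -> (24.5,26.847) [heading=240, draw]
  -- iteration 3/6 --
  FD 16: (24.5,26.847) -> (16.5,12.99) [heading=240, draw]
  FD 15: (16.5,12.99) -> (9,0) [heading=240, draw]
  LT 120: heading 240 -> 0
  FD 1: (9,0) -> (10,0) [heading=0, draw]
  -- iteration 4/6 --
  FD 16: (10,0) -> (26,0) [heading=0, draw]
  FD 15: (26,0) -> (41,0) [heading=0, draw]
  LT 120: heading 0 -> 120
  FD 1: (41,0) -> (40.5,0.866) [heading=120, draw]
  -- iteration 5/6 --
  FD 16: (40.5,0.866) -> (32.5,14.722) [heading=120, draw]
  FD 15: (32.5,14.722) -> (25,27.713) [heading=120, draw]
  LT 120: heading 120 -> 240
  FD 1: (25,27.713) -> (24.5,26.847) [heading=240, draw]
  -- iteration 6/6 --
  FD 16: (24.5,26.847) -> (16.5,12.99) [heading=240, draw]
  FD 15: (16.5,12.99) -> (9,0) [heading=240, draw]
  LT 120: heading 240 -> 0
  FD 1: (9,0) -> (10,0) [heading=0, draw]
]
PD: pen down
FD 18: (10,0) -> (28,0) [heading=0, draw]
Final: pos=(28,0), heading=0, 20 segment(s) drawn

Segment lengths:
  seg 1: (0,0) -> (10,0), length = 10
  seg 2: (10,0) -> (26,0), length = 16
  seg 3: (26,0) -> (41,0), length = 15
  seg 4: (41,0) -> (40.5,0.866), length = 1
  seg 5: (40.5,0.866) -> (32.5,14.722), length = 16
  seg 6: (32.5,14.722) -> (25,27.713), length = 15
  seg 7: (25,27.713) -> (24.5,26.847), length = 1
  seg 8: (24.5,26.847) -> (16.5,12.99), length = 16
  seg 9: (16.5,12.99) -> (9,0), length = 15
  seg 10: (9,0) -> (10,0), length = 1
  seg 11: (10,0) -> (26,0), length = 16
  seg 12: (26,0) -> (41,0), length = 15
  seg 13: (41,0) -> (40.5,0.866), length = 1
  seg 14: (40.5,0.866) -> (32.5,14.722), length = 16
  seg 15: (32.5,14.722) -> (25,27.713), length = 15
  seg 16: (25,27.713) -> (24.5,26.847), length = 1
  seg 17: (24.5,26.847) -> (16.5,12.99), length = 16
  seg 18: (16.5,12.99) -> (9,0), length = 15
  seg 19: (9,0) -> (10,0), length = 1
  seg 20: (10,0) -> (28,0), length = 18
Total = 220

Answer: 220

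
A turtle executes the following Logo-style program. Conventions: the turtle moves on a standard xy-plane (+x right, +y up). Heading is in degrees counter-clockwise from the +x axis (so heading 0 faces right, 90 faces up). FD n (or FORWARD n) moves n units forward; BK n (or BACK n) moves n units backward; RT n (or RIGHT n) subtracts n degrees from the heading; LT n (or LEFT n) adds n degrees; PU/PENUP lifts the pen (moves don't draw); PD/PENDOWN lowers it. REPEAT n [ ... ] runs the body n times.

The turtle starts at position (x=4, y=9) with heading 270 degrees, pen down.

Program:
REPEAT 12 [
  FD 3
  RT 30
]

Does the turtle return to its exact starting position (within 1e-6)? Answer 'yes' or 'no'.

Answer: yes

Derivation:
Executing turtle program step by step:
Start: pos=(4,9), heading=270, pen down
REPEAT 12 [
  -- iteration 1/12 --
  FD 3: (4,9) -> (4,6) [heading=270, draw]
  RT 30: heading 270 -> 240
  -- iteration 2/12 --
  FD 3: (4,6) -> (2.5,3.402) [heading=240, draw]
  RT 30: heading 240 -> 210
  -- iteration 3/12 --
  FD 3: (2.5,3.402) -> (-0.098,1.902) [heading=210, draw]
  RT 30: heading 210 -> 180
  -- iteration 4/12 --
  FD 3: (-0.098,1.902) -> (-3.098,1.902) [heading=180, draw]
  RT 30: heading 180 -> 150
  -- iteration 5/12 --
  FD 3: (-3.098,1.902) -> (-5.696,3.402) [heading=150, draw]
  RT 30: heading 150 -> 120
  -- iteration 6/12 --
  FD 3: (-5.696,3.402) -> (-7.196,6) [heading=120, draw]
  RT 30: heading 120 -> 90
  -- iteration 7/12 --
  FD 3: (-7.196,6) -> (-7.196,9) [heading=90, draw]
  RT 30: heading 90 -> 60
  -- iteration 8/12 --
  FD 3: (-7.196,9) -> (-5.696,11.598) [heading=60, draw]
  RT 30: heading 60 -> 30
  -- iteration 9/12 --
  FD 3: (-5.696,11.598) -> (-3.098,13.098) [heading=30, draw]
  RT 30: heading 30 -> 0
  -- iteration 10/12 --
  FD 3: (-3.098,13.098) -> (-0.098,13.098) [heading=0, draw]
  RT 30: heading 0 -> 330
  -- iteration 11/12 --
  FD 3: (-0.098,13.098) -> (2.5,11.598) [heading=330, draw]
  RT 30: heading 330 -> 300
  -- iteration 12/12 --
  FD 3: (2.5,11.598) -> (4,9) [heading=300, draw]
  RT 30: heading 300 -> 270
]
Final: pos=(4,9), heading=270, 12 segment(s) drawn

Start position: (4, 9)
Final position: (4, 9)
Distance = 0; < 1e-6 -> CLOSED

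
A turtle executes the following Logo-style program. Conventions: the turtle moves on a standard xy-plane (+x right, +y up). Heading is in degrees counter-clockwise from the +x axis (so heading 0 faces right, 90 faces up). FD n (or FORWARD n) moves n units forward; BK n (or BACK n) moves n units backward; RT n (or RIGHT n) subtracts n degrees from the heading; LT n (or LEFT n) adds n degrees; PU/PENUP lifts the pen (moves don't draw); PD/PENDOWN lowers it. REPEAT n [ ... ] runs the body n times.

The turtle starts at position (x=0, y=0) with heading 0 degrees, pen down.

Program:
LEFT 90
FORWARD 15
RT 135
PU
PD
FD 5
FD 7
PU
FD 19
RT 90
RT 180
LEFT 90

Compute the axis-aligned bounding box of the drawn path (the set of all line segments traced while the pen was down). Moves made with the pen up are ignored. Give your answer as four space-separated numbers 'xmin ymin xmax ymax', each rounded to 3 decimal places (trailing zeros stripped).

Executing turtle program step by step:
Start: pos=(0,0), heading=0, pen down
LT 90: heading 0 -> 90
FD 15: (0,0) -> (0,15) [heading=90, draw]
RT 135: heading 90 -> 315
PU: pen up
PD: pen down
FD 5: (0,15) -> (3.536,11.464) [heading=315, draw]
FD 7: (3.536,11.464) -> (8.485,6.515) [heading=315, draw]
PU: pen up
FD 19: (8.485,6.515) -> (21.92,-6.92) [heading=315, move]
RT 90: heading 315 -> 225
RT 180: heading 225 -> 45
LT 90: heading 45 -> 135
Final: pos=(21.92,-6.92), heading=135, 3 segment(s) drawn

Segment endpoints: x in {0, 0, 3.536, 8.485}, y in {0, 6.515, 11.464, 15}
xmin=0, ymin=0, xmax=8.485, ymax=15

Answer: 0 0 8.485 15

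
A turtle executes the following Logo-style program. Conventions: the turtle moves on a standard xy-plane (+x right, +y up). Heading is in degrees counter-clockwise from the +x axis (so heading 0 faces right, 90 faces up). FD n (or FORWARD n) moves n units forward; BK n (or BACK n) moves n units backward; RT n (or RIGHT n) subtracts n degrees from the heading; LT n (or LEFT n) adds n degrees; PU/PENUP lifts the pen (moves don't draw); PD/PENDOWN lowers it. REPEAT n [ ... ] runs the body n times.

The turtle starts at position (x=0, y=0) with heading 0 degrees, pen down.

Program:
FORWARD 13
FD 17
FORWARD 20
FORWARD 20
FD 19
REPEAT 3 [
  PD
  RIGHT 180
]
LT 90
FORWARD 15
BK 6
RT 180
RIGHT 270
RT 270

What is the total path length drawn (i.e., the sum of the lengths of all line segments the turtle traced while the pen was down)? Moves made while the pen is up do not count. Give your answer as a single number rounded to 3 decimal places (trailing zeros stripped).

Answer: 110

Derivation:
Executing turtle program step by step:
Start: pos=(0,0), heading=0, pen down
FD 13: (0,0) -> (13,0) [heading=0, draw]
FD 17: (13,0) -> (30,0) [heading=0, draw]
FD 20: (30,0) -> (50,0) [heading=0, draw]
FD 20: (50,0) -> (70,0) [heading=0, draw]
FD 19: (70,0) -> (89,0) [heading=0, draw]
REPEAT 3 [
  -- iteration 1/3 --
  PD: pen down
  RT 180: heading 0 -> 180
  -- iteration 2/3 --
  PD: pen down
  RT 180: heading 180 -> 0
  -- iteration 3/3 --
  PD: pen down
  RT 180: heading 0 -> 180
]
LT 90: heading 180 -> 270
FD 15: (89,0) -> (89,-15) [heading=270, draw]
BK 6: (89,-15) -> (89,-9) [heading=270, draw]
RT 180: heading 270 -> 90
RT 270: heading 90 -> 180
RT 270: heading 180 -> 270
Final: pos=(89,-9), heading=270, 7 segment(s) drawn

Segment lengths:
  seg 1: (0,0) -> (13,0), length = 13
  seg 2: (13,0) -> (30,0), length = 17
  seg 3: (30,0) -> (50,0), length = 20
  seg 4: (50,0) -> (70,0), length = 20
  seg 5: (70,0) -> (89,0), length = 19
  seg 6: (89,0) -> (89,-15), length = 15
  seg 7: (89,-15) -> (89,-9), length = 6
Total = 110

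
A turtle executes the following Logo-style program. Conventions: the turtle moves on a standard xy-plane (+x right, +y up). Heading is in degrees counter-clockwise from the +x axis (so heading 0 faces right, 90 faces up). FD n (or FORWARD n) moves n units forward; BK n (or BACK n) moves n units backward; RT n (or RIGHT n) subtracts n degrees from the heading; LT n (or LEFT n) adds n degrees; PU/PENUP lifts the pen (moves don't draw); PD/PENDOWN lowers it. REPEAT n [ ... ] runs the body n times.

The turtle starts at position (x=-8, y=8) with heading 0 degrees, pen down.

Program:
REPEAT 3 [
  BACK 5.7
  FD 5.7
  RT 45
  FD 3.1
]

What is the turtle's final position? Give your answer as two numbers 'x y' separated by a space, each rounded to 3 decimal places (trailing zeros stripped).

Answer: -8 0.516

Derivation:
Executing turtle program step by step:
Start: pos=(-8,8), heading=0, pen down
REPEAT 3 [
  -- iteration 1/3 --
  BK 5.7: (-8,8) -> (-13.7,8) [heading=0, draw]
  FD 5.7: (-13.7,8) -> (-8,8) [heading=0, draw]
  RT 45: heading 0 -> 315
  FD 3.1: (-8,8) -> (-5.808,5.808) [heading=315, draw]
  -- iteration 2/3 --
  BK 5.7: (-5.808,5.808) -> (-9.838,9.838) [heading=315, draw]
  FD 5.7: (-9.838,9.838) -> (-5.808,5.808) [heading=315, draw]
  RT 45: heading 315 -> 270
  FD 3.1: (-5.808,5.808) -> (-5.808,2.708) [heading=270, draw]
  -- iteration 3/3 --
  BK 5.7: (-5.808,2.708) -> (-5.808,8.408) [heading=270, draw]
  FD 5.7: (-5.808,8.408) -> (-5.808,2.708) [heading=270, draw]
  RT 45: heading 270 -> 225
  FD 3.1: (-5.808,2.708) -> (-8,0.516) [heading=225, draw]
]
Final: pos=(-8,0.516), heading=225, 9 segment(s) drawn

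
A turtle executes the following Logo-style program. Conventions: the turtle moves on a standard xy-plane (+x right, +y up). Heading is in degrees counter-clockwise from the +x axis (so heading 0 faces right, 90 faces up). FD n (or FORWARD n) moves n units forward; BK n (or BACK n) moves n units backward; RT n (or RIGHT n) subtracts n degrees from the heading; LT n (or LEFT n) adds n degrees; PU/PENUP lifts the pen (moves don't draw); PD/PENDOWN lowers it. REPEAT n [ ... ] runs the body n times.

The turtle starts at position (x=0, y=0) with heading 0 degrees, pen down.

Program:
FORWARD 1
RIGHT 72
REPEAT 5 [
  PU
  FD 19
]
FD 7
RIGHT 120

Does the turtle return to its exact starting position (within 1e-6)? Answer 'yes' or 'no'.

Executing turtle program step by step:
Start: pos=(0,0), heading=0, pen down
FD 1: (0,0) -> (1,0) [heading=0, draw]
RT 72: heading 0 -> 288
REPEAT 5 [
  -- iteration 1/5 --
  PU: pen up
  FD 19: (1,0) -> (6.871,-18.07) [heading=288, move]
  -- iteration 2/5 --
  PU: pen up
  FD 19: (6.871,-18.07) -> (12.743,-36.14) [heading=288, move]
  -- iteration 3/5 --
  PU: pen up
  FD 19: (12.743,-36.14) -> (18.614,-54.21) [heading=288, move]
  -- iteration 4/5 --
  PU: pen up
  FD 19: (18.614,-54.21) -> (24.485,-72.28) [heading=288, move]
  -- iteration 5/5 --
  PU: pen up
  FD 19: (24.485,-72.28) -> (30.357,-90.35) [heading=288, move]
]
FD 7: (30.357,-90.35) -> (32.52,-97.008) [heading=288, move]
RT 120: heading 288 -> 168
Final: pos=(32.52,-97.008), heading=168, 1 segment(s) drawn

Start position: (0, 0)
Final position: (32.52, -97.008)
Distance = 102.313; >= 1e-6 -> NOT closed

Answer: no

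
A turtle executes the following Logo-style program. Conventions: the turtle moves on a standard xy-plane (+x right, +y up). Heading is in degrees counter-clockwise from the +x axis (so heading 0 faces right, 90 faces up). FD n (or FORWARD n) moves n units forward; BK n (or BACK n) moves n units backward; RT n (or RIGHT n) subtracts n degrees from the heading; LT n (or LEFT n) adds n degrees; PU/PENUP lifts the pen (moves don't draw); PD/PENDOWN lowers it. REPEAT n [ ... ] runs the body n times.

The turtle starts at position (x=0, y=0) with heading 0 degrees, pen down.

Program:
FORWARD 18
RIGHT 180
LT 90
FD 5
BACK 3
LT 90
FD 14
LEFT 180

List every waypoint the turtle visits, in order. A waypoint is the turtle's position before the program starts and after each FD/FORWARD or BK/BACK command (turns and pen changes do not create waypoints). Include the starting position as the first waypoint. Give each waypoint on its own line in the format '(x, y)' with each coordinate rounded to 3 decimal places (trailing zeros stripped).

Answer: (0, 0)
(18, 0)
(18, -5)
(18, -2)
(32, -2)

Derivation:
Executing turtle program step by step:
Start: pos=(0,0), heading=0, pen down
FD 18: (0,0) -> (18,0) [heading=0, draw]
RT 180: heading 0 -> 180
LT 90: heading 180 -> 270
FD 5: (18,0) -> (18,-5) [heading=270, draw]
BK 3: (18,-5) -> (18,-2) [heading=270, draw]
LT 90: heading 270 -> 0
FD 14: (18,-2) -> (32,-2) [heading=0, draw]
LT 180: heading 0 -> 180
Final: pos=(32,-2), heading=180, 4 segment(s) drawn
Waypoints (5 total):
(0, 0)
(18, 0)
(18, -5)
(18, -2)
(32, -2)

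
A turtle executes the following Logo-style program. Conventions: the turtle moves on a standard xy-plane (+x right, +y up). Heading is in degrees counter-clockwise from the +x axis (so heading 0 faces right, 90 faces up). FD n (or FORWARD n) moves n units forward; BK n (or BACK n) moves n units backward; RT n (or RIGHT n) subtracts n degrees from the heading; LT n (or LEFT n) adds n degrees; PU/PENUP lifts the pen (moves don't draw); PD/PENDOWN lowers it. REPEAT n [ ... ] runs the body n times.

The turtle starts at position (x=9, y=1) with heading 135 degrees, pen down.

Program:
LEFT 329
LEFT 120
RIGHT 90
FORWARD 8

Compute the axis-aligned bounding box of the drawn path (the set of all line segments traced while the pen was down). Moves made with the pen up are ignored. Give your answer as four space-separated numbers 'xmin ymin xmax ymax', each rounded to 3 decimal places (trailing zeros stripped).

Answer: 3.443 1 9 6.755

Derivation:
Executing turtle program step by step:
Start: pos=(9,1), heading=135, pen down
LT 329: heading 135 -> 104
LT 120: heading 104 -> 224
RT 90: heading 224 -> 134
FD 8: (9,1) -> (3.443,6.755) [heading=134, draw]
Final: pos=(3.443,6.755), heading=134, 1 segment(s) drawn

Segment endpoints: x in {3.443, 9}, y in {1, 6.755}
xmin=3.443, ymin=1, xmax=9, ymax=6.755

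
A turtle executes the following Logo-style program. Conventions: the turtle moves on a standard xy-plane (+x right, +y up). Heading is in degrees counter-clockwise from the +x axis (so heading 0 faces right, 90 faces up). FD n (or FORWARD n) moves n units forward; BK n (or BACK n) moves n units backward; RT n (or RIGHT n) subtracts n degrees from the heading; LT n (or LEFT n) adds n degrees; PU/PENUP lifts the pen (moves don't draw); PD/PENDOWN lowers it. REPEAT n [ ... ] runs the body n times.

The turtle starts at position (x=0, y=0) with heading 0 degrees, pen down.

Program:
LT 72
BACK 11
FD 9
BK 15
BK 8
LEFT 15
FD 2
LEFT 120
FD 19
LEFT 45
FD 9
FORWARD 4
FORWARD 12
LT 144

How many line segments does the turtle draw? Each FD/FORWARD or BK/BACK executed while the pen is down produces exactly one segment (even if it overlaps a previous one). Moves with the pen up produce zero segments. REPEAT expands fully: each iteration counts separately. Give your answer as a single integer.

Executing turtle program step by step:
Start: pos=(0,0), heading=0, pen down
LT 72: heading 0 -> 72
BK 11: (0,0) -> (-3.399,-10.462) [heading=72, draw]
FD 9: (-3.399,-10.462) -> (-0.618,-1.902) [heading=72, draw]
BK 15: (-0.618,-1.902) -> (-5.253,-16.168) [heading=72, draw]
BK 8: (-5.253,-16.168) -> (-7.725,-23.776) [heading=72, draw]
LT 15: heading 72 -> 87
FD 2: (-7.725,-23.776) -> (-7.621,-21.779) [heading=87, draw]
LT 120: heading 87 -> 207
FD 19: (-7.621,-21.779) -> (-24.55,-30.405) [heading=207, draw]
LT 45: heading 207 -> 252
FD 9: (-24.55,-30.405) -> (-27.331,-38.964) [heading=252, draw]
FD 4: (-27.331,-38.964) -> (-28.567,-42.769) [heading=252, draw]
FD 12: (-28.567,-42.769) -> (-32.275,-54.181) [heading=252, draw]
LT 144: heading 252 -> 36
Final: pos=(-32.275,-54.181), heading=36, 9 segment(s) drawn
Segments drawn: 9

Answer: 9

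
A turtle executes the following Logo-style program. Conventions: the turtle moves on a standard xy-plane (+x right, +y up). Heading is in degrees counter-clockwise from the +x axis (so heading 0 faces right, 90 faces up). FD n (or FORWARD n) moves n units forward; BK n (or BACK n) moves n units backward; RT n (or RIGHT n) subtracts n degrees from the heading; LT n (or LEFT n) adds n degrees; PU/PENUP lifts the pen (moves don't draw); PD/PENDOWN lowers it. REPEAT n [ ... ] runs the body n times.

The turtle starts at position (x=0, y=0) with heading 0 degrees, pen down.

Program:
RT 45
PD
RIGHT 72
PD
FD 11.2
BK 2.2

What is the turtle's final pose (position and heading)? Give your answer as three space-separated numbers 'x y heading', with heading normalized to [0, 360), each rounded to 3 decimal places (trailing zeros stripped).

Answer: -4.086 -8.019 243

Derivation:
Executing turtle program step by step:
Start: pos=(0,0), heading=0, pen down
RT 45: heading 0 -> 315
PD: pen down
RT 72: heading 315 -> 243
PD: pen down
FD 11.2: (0,0) -> (-5.085,-9.979) [heading=243, draw]
BK 2.2: (-5.085,-9.979) -> (-4.086,-8.019) [heading=243, draw]
Final: pos=(-4.086,-8.019), heading=243, 2 segment(s) drawn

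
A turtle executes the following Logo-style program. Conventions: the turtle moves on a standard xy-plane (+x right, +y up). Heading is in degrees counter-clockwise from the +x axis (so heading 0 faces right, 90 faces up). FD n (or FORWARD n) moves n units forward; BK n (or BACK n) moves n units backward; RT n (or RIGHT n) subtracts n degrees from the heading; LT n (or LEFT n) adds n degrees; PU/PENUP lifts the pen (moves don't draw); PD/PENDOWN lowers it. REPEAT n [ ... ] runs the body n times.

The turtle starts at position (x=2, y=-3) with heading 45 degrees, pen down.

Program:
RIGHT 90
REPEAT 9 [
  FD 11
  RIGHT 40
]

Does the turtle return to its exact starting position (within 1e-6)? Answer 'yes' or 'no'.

Executing turtle program step by step:
Start: pos=(2,-3), heading=45, pen down
RT 90: heading 45 -> 315
REPEAT 9 [
  -- iteration 1/9 --
  FD 11: (2,-3) -> (9.778,-10.778) [heading=315, draw]
  RT 40: heading 315 -> 275
  -- iteration 2/9 --
  FD 11: (9.778,-10.778) -> (10.737,-21.736) [heading=275, draw]
  RT 40: heading 275 -> 235
  -- iteration 3/9 --
  FD 11: (10.737,-21.736) -> (4.428,-30.747) [heading=235, draw]
  RT 40: heading 235 -> 195
  -- iteration 4/9 --
  FD 11: (4.428,-30.747) -> (-6.198,-33.594) [heading=195, draw]
  RT 40: heading 195 -> 155
  -- iteration 5/9 --
  FD 11: (-6.198,-33.594) -> (-16.167,-28.945) [heading=155, draw]
  RT 40: heading 155 -> 115
  -- iteration 6/9 --
  FD 11: (-16.167,-28.945) -> (-20.816,-18.976) [heading=115, draw]
  RT 40: heading 115 -> 75
  -- iteration 7/9 --
  FD 11: (-20.816,-18.976) -> (-17.969,-8.351) [heading=75, draw]
  RT 40: heading 75 -> 35
  -- iteration 8/9 --
  FD 11: (-17.969,-8.351) -> (-8.958,-2.041) [heading=35, draw]
  RT 40: heading 35 -> 355
  -- iteration 9/9 --
  FD 11: (-8.958,-2.041) -> (2,-3) [heading=355, draw]
  RT 40: heading 355 -> 315
]
Final: pos=(2,-3), heading=315, 9 segment(s) drawn

Start position: (2, -3)
Final position: (2, -3)
Distance = 0; < 1e-6 -> CLOSED

Answer: yes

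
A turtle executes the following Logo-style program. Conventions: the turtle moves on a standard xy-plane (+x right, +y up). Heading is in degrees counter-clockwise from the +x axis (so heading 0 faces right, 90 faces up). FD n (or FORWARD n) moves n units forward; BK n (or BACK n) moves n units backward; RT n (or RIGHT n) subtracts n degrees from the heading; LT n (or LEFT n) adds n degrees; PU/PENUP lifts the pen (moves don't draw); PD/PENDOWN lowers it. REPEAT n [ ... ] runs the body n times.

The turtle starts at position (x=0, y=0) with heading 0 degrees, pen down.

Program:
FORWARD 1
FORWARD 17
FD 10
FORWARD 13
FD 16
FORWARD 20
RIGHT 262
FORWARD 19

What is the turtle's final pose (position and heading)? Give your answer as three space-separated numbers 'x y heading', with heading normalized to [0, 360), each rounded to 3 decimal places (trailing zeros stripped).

Executing turtle program step by step:
Start: pos=(0,0), heading=0, pen down
FD 1: (0,0) -> (1,0) [heading=0, draw]
FD 17: (1,0) -> (18,0) [heading=0, draw]
FD 10: (18,0) -> (28,0) [heading=0, draw]
FD 13: (28,0) -> (41,0) [heading=0, draw]
FD 16: (41,0) -> (57,0) [heading=0, draw]
FD 20: (57,0) -> (77,0) [heading=0, draw]
RT 262: heading 0 -> 98
FD 19: (77,0) -> (74.356,18.815) [heading=98, draw]
Final: pos=(74.356,18.815), heading=98, 7 segment(s) drawn

Answer: 74.356 18.815 98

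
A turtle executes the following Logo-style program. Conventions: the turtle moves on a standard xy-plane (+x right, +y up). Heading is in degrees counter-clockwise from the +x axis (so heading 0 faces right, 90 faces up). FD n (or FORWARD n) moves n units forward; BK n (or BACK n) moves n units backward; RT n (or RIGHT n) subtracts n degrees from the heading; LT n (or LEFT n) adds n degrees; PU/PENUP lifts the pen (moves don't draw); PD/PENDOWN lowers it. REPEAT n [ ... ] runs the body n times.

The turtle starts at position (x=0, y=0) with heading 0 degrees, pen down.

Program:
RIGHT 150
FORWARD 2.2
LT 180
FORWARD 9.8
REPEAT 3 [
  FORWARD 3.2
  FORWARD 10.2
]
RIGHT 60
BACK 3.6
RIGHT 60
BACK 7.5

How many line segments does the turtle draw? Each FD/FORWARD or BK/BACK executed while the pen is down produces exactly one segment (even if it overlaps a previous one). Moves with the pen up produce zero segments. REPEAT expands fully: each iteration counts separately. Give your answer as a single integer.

Executing turtle program step by step:
Start: pos=(0,0), heading=0, pen down
RT 150: heading 0 -> 210
FD 2.2: (0,0) -> (-1.905,-1.1) [heading=210, draw]
LT 180: heading 210 -> 30
FD 9.8: (-1.905,-1.1) -> (6.582,3.8) [heading=30, draw]
REPEAT 3 [
  -- iteration 1/3 --
  FD 3.2: (6.582,3.8) -> (9.353,5.4) [heading=30, draw]
  FD 10.2: (9.353,5.4) -> (18.187,10.5) [heading=30, draw]
  -- iteration 2/3 --
  FD 3.2: (18.187,10.5) -> (20.958,12.1) [heading=30, draw]
  FD 10.2: (20.958,12.1) -> (29.791,17.2) [heading=30, draw]
  -- iteration 3/3 --
  FD 3.2: (29.791,17.2) -> (32.563,18.8) [heading=30, draw]
  FD 10.2: (32.563,18.8) -> (41.396,23.9) [heading=30, draw]
]
RT 60: heading 30 -> 330
BK 3.6: (41.396,23.9) -> (38.278,25.7) [heading=330, draw]
RT 60: heading 330 -> 270
BK 7.5: (38.278,25.7) -> (38.278,33.2) [heading=270, draw]
Final: pos=(38.278,33.2), heading=270, 10 segment(s) drawn
Segments drawn: 10

Answer: 10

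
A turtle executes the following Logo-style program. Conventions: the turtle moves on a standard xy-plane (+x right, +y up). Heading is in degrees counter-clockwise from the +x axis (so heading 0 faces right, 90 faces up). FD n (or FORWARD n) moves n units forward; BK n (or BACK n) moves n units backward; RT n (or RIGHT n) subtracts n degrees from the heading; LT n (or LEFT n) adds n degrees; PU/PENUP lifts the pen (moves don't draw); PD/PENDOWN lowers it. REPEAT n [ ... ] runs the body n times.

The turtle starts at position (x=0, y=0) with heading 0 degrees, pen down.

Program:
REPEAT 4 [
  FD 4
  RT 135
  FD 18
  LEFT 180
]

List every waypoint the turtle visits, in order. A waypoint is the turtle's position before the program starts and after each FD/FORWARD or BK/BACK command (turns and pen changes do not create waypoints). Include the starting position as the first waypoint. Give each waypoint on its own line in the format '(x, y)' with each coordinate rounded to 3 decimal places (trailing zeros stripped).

Executing turtle program step by step:
Start: pos=(0,0), heading=0, pen down
REPEAT 4 [
  -- iteration 1/4 --
  FD 4: (0,0) -> (4,0) [heading=0, draw]
  RT 135: heading 0 -> 225
  FD 18: (4,0) -> (-8.728,-12.728) [heading=225, draw]
  LT 180: heading 225 -> 45
  -- iteration 2/4 --
  FD 4: (-8.728,-12.728) -> (-5.899,-9.899) [heading=45, draw]
  RT 135: heading 45 -> 270
  FD 18: (-5.899,-9.899) -> (-5.899,-27.899) [heading=270, draw]
  LT 180: heading 270 -> 90
  -- iteration 3/4 --
  FD 4: (-5.899,-27.899) -> (-5.899,-23.899) [heading=90, draw]
  RT 135: heading 90 -> 315
  FD 18: (-5.899,-23.899) -> (6.828,-36.627) [heading=315, draw]
  LT 180: heading 315 -> 135
  -- iteration 4/4 --
  FD 4: (6.828,-36.627) -> (4,-33.799) [heading=135, draw]
  RT 135: heading 135 -> 0
  FD 18: (4,-33.799) -> (22,-33.799) [heading=0, draw]
  LT 180: heading 0 -> 180
]
Final: pos=(22,-33.799), heading=180, 8 segment(s) drawn
Waypoints (9 total):
(0, 0)
(4, 0)
(-8.728, -12.728)
(-5.899, -9.899)
(-5.899, -27.899)
(-5.899, -23.899)
(6.828, -36.627)
(4, -33.799)
(22, -33.799)

Answer: (0, 0)
(4, 0)
(-8.728, -12.728)
(-5.899, -9.899)
(-5.899, -27.899)
(-5.899, -23.899)
(6.828, -36.627)
(4, -33.799)
(22, -33.799)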